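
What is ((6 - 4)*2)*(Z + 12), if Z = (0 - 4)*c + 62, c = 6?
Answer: 200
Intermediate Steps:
Z = 38 (Z = (0 - 4)*6 + 62 = -4*6 + 62 = -24 + 62 = 38)
((6 - 4)*2)*(Z + 12) = ((6 - 4)*2)*(38 + 12) = (2*2)*50 = 4*50 = 200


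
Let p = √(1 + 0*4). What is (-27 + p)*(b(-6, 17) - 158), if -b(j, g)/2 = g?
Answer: 4992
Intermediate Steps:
b(j, g) = -2*g
p = 1 (p = √(1 + 0) = √1 = 1)
(-27 + p)*(b(-6, 17) - 158) = (-27 + 1)*(-2*17 - 158) = -26*(-34 - 158) = -26*(-192) = 4992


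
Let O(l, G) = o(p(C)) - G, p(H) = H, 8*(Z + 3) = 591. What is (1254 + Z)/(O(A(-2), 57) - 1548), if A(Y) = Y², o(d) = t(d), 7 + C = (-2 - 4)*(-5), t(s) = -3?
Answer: -3533/4288 ≈ -0.82393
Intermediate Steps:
Z = 567/8 (Z = -3 + (⅛)*591 = -3 + 591/8 = 567/8 ≈ 70.875)
C = 23 (C = -7 + (-2 - 4)*(-5) = -7 - 6*(-5) = -7 + 30 = 23)
o(d) = -3
O(l, G) = -3 - G
(1254 + Z)/(O(A(-2), 57) - 1548) = (1254 + 567/8)/((-3 - 1*57) - 1548) = 10599/(8*((-3 - 57) - 1548)) = 10599/(8*(-60 - 1548)) = (10599/8)/(-1608) = (10599/8)*(-1/1608) = -3533/4288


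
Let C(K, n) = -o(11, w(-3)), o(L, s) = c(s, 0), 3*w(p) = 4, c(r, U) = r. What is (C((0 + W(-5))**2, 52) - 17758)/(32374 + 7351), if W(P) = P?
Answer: -53278/119175 ≈ -0.44706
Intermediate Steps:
w(p) = 4/3 (w(p) = (1/3)*4 = 4/3)
o(L, s) = s
C(K, n) = -4/3 (C(K, n) = -1*4/3 = -4/3)
(C((0 + W(-5))**2, 52) - 17758)/(32374 + 7351) = (-4/3 - 17758)/(32374 + 7351) = -53278/3/39725 = -53278/3*1/39725 = -53278/119175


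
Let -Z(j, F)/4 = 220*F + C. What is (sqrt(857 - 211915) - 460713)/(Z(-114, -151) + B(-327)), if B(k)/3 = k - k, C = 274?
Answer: -153571/43928 + I*sqrt(211058)/131784 ≈ -3.496 + 0.0034861*I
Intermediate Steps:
B(k) = 0 (B(k) = 3*(k - k) = 3*0 = 0)
Z(j, F) = -1096 - 880*F (Z(j, F) = -4*(220*F + 274) = -4*(274 + 220*F) = -1096 - 880*F)
(sqrt(857 - 211915) - 460713)/(Z(-114, -151) + B(-327)) = (sqrt(857 - 211915) - 460713)/((-1096 - 880*(-151)) + 0) = (sqrt(-211058) - 460713)/((-1096 + 132880) + 0) = (I*sqrt(211058) - 460713)/(131784 + 0) = (-460713 + I*sqrt(211058))/131784 = (-460713 + I*sqrt(211058))*(1/131784) = -153571/43928 + I*sqrt(211058)/131784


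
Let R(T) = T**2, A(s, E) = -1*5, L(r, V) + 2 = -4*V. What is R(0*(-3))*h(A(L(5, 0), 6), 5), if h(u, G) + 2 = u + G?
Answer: 0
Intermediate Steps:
L(r, V) = -2 - 4*V
A(s, E) = -5
h(u, G) = -2 + G + u (h(u, G) = -2 + (u + G) = -2 + (G + u) = -2 + G + u)
R(0*(-3))*h(A(L(5, 0), 6), 5) = (0*(-3))**2*(-2 + 5 - 5) = 0**2*(-2) = 0*(-2) = 0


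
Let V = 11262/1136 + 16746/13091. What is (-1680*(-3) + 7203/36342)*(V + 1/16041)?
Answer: 81514348119075249917/1444907903813712 ≈ 56415.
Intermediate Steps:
V = 83227149/7435688 (V = 11262*(1/1136) + 16746*(1/13091) = 5631/568 + 16746/13091 = 83227149/7435688 ≈ 11.193)
(-1680*(-3) + 7203/36342)*(V + 1/16041) = (-1680*(-3) + 7203/36342)*(83227149/7435688 + 1/16041) = (-1*(-5040) + 7203*(1/36342))*(83227149/7435688 + 1/16041) = (5040 + 2401/12114)*(1335054132797/119275871208) = (61056961/12114)*(1335054132797/119275871208) = 81514348119075249917/1444907903813712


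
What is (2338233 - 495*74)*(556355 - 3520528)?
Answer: -6822349469319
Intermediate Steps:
(2338233 - 495*74)*(556355 - 3520528) = (2338233 - 36630)*(-2964173) = 2301603*(-2964173) = -6822349469319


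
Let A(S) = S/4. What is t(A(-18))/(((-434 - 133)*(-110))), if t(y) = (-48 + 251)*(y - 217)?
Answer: -12847/17820 ≈ -0.72093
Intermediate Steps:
A(S) = S/4 (A(S) = S*(1/4) = S/4)
t(y) = -44051 + 203*y (t(y) = 203*(-217 + y) = -44051 + 203*y)
t(A(-18))/(((-434 - 133)*(-110))) = (-44051 + 203*((1/4)*(-18)))/(((-434 - 133)*(-110))) = (-44051 + 203*(-9/2))/((-567*(-110))) = (-44051 - 1827/2)/62370 = -89929/2*1/62370 = -12847/17820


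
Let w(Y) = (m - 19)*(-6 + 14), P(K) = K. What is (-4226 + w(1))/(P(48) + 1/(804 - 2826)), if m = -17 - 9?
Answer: -9272892/97055 ≈ -95.543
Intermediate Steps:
m = -26
w(Y) = -360 (w(Y) = (-26 - 19)*(-6 + 14) = -45*8 = -360)
(-4226 + w(1))/(P(48) + 1/(804 - 2826)) = (-4226 - 360)/(48 + 1/(804 - 2826)) = -4586/(48 + 1/(-2022)) = -4586/(48 - 1/2022) = -4586/97055/2022 = -4586*2022/97055 = -9272892/97055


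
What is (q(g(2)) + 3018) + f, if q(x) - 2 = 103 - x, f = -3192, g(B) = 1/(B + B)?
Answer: -277/4 ≈ -69.250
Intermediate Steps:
g(B) = 1/(2*B)
q(x) = 105 - x (q(x) = 2 + (103 - x) = 105 - x)
(q(g(2)) + 3018) + f = ((105 - 1/(2*2)) + 3018) - 3192 = ((105 - 1*¼) + 3018) - 3192 = ((105 - ¼) + 3018) - 3192 = (419/4 + 3018) - 3192 = 12491/4 - 3192 = -277/4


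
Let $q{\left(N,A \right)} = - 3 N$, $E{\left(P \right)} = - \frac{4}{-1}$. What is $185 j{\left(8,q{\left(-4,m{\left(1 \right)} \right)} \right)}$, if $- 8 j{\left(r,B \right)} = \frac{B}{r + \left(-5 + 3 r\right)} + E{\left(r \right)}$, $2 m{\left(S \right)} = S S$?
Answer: $- \frac{925}{9} \approx -102.78$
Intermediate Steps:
$m{\left(S \right)} = \frac{S^{2}}{2}$ ($m{\left(S \right)} = \frac{S S}{2} = \frac{S^{2}}{2}$)
$E{\left(P \right)} = 4$ ($E{\left(P \right)} = \left(-4\right) \left(-1\right) = 4$)
$j{\left(r,B \right)} = - \frac{1}{2} - \frac{B}{8 \left(-5 + 4 r\right)}$ ($j{\left(r,B \right)} = - \frac{\frac{B}{r + \left(-5 + 3 r\right)} + 4}{8} = - \frac{\frac{B}{-5 + 4 r} + 4}{8} = - \frac{4 + \frac{B}{-5 + 4 r}}{8} = - \frac{1}{2} - \frac{B}{8 \left(-5 + 4 r\right)}$)
$185 j{\left(8,q{\left(-4,m{\left(1 \right)} \right)} \right)} = 185 \frac{20 - \left(-3\right) \left(-4\right) - 128}{8 \left(-5 + 4 \cdot 8\right)} = 185 \frac{20 - 12 - 128}{8 \left(-5 + 32\right)} = 185 \frac{20 - 12 - 128}{8 \cdot 27} = 185 \cdot \frac{1}{8} \cdot \frac{1}{27} \left(-120\right) = 185 \left(- \frac{5}{9}\right) = - \frac{925}{9}$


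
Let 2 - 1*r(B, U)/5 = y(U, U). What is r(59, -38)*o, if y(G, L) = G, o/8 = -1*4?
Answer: -6400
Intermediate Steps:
o = -32 (o = 8*(-1*4) = 8*(-4) = -32)
r(B, U) = 10 - 5*U
r(59, -38)*o = (10 - 5*(-38))*(-32) = (10 + 190)*(-32) = 200*(-32) = -6400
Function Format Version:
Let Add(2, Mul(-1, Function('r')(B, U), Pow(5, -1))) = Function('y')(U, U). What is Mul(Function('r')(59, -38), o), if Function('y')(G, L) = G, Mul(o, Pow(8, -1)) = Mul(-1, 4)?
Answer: -6400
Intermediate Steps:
o = -32 (o = Mul(8, Mul(-1, 4)) = Mul(8, -4) = -32)
Function('r')(B, U) = Add(10, Mul(-5, U))
Mul(Function('r')(59, -38), o) = Mul(Add(10, Mul(-5, -38)), -32) = Mul(Add(10, 190), -32) = Mul(200, -32) = -6400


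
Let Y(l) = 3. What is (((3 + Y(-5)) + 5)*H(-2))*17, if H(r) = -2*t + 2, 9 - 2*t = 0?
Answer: -1309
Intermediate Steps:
t = 9/2 (t = 9/2 - 1/2*0 = 9/2 + 0 = 9/2 ≈ 4.5000)
H(r) = -7 (H(r) = -2*9/2 + 2 = -9 + 2 = -7)
(((3 + Y(-5)) + 5)*H(-2))*17 = (((3 + 3) + 5)*(-7))*17 = ((6 + 5)*(-7))*17 = (11*(-7))*17 = -77*17 = -1309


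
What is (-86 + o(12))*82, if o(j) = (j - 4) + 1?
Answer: -6314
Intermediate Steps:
o(j) = -3 + j (o(j) = (-4 + j) + 1 = -3 + j)
(-86 + o(12))*82 = (-86 + (-3 + 12))*82 = (-86 + 9)*82 = -77*82 = -6314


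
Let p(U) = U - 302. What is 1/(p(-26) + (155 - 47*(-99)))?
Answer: 1/4480 ≈ 0.00022321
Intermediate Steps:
p(U) = -302 + U
1/(p(-26) + (155 - 47*(-99))) = 1/((-302 - 26) + (155 - 47*(-99))) = 1/(-328 + (155 + 4653)) = 1/(-328 + 4808) = 1/4480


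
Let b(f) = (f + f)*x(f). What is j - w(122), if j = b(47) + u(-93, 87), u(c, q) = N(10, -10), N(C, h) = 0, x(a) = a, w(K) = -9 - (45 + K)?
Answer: 4594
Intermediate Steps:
w(K) = -54 - K (w(K) = -9 + (-45 - K) = -54 - K)
b(f) = 2*f**2 (b(f) = (f + f)*f = (2*f)*f = 2*f**2)
u(c, q) = 0
j = 4418 (j = 2*47**2 + 0 = 2*2209 + 0 = 4418 + 0 = 4418)
j - w(122) = 4418 - (-54 - 1*122) = 4418 - (-54 - 122) = 4418 - 1*(-176) = 4418 + 176 = 4594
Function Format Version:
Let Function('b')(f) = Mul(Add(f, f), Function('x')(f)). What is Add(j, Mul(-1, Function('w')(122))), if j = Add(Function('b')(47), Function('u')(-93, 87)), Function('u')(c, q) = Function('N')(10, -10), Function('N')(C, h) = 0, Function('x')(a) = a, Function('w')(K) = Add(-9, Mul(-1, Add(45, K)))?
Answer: 4594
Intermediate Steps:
Function('w')(K) = Add(-54, Mul(-1, K)) (Function('w')(K) = Add(-9, Add(-45, Mul(-1, K))) = Add(-54, Mul(-1, K)))
Function('b')(f) = Mul(2, Pow(f, 2)) (Function('b')(f) = Mul(Add(f, f), f) = Mul(Mul(2, f), f) = Mul(2, Pow(f, 2)))
Function('u')(c, q) = 0
j = 4418 (j = Add(Mul(2, Pow(47, 2)), 0) = Add(Mul(2, 2209), 0) = Add(4418, 0) = 4418)
Add(j, Mul(-1, Function('w')(122))) = Add(4418, Mul(-1, Add(-54, Mul(-1, 122)))) = Add(4418, Mul(-1, Add(-54, -122))) = Add(4418, Mul(-1, -176)) = Add(4418, 176) = 4594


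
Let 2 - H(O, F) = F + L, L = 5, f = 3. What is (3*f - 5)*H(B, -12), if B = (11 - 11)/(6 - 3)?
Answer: 36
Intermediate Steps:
B = 0 (B = 0/3 = 0*(⅓) = 0)
H(O, F) = -3 - F (H(O, F) = 2 - (F + 5) = 2 - (5 + F) = 2 + (-5 - F) = -3 - F)
(3*f - 5)*H(B, -12) = (3*3 - 5)*(-3 - 1*(-12)) = (9 - 5)*(-3 + 12) = 4*9 = 36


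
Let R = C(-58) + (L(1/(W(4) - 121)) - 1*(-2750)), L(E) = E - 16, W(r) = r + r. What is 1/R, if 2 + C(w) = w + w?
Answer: 113/295607 ≈ 0.00038226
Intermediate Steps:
C(w) = -2 + 2*w (C(w) = -2 + (w + w) = -2 + 2*w)
W(r) = 2*r
L(E) = -16 + E
R = 295607/113 (R = (-2 + 2*(-58)) + ((-16 + 1/(2*4 - 121)) - 1*(-2750)) = (-2 - 116) + ((-16 + 1/(8 - 121)) + 2750) = -118 + ((-16 + 1/(-113)) + 2750) = -118 + ((-16 - 1/113) + 2750) = -118 + (-1809/113 + 2750) = -118 + 308941/113 = 295607/113 ≈ 2616.0)
1/R = 1/(295607/113) = 113/295607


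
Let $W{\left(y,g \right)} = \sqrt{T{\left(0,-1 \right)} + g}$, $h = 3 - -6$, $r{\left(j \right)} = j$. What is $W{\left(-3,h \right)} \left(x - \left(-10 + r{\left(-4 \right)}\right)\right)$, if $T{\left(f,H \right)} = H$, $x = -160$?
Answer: $- 292 \sqrt{2} \approx -412.95$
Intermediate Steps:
$h = 9$ ($h = 3 + 6 = 9$)
$W{\left(y,g \right)} = \sqrt{-1 + g}$
$W{\left(-3,h \right)} \left(x - \left(-10 + r{\left(-4 \right)}\right)\right) = \sqrt{-1 + 9} \left(-160 + \left(10 - -4\right)\right) = \sqrt{8} \left(-160 + \left(10 + 4\right)\right) = 2 \sqrt{2} \left(-160 + 14\right) = 2 \sqrt{2} \left(-146\right) = - 292 \sqrt{2}$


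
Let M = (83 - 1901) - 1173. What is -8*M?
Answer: 23928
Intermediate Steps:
M = -2991 (M = -1818 - 1173 = -2991)
-8*M = -8*(-2991) = 23928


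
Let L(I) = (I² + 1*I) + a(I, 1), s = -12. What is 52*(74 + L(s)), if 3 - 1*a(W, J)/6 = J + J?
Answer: 11024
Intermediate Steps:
a(W, J) = 18 - 12*J (a(W, J) = 18 - 6*(J + J) = 18 - 12*J)
L(I) = 6 + I + I² (L(I) = (I² + 1*I) + (18 - 12*1) = (I² + I) + (18 - 12) = (I + I²) + 6 = 6 + I + I²)
52*(74 + L(s)) = 52*(74 + (6 - 12 + (-12)²)) = 52*(74 + (6 - 12 + 144)) = 52*(74 + 138) = 52*212 = 11024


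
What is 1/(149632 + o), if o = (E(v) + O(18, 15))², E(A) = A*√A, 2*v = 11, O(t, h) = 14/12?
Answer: 776561832/116328752811793 - 33264*√22/116328752811793 ≈ 6.6742e-6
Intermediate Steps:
O(t, h) = 7/6 (O(t, h) = 14*(1/12) = 7/6)
v = 11/2 (v = (½)*11 = 11/2 ≈ 5.5000)
E(A) = A^(3/2)
o = (7/6 + 11*√22/4)² (o = ((11/2)^(3/2) + 7/6)² = (11*√22/4 + 7/6)² = (7/6 + 11*√22/4)² ≈ 197.83)
1/(149632 + o) = 1/(149632 + (12077/72 + 77*√22/12)) = 1/(10785581/72 + 77*√22/12)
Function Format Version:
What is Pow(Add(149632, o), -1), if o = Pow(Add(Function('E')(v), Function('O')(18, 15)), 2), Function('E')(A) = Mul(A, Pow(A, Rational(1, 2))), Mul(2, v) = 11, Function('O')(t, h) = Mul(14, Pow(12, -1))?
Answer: Add(Rational(776561832, 116328752811793), Mul(Rational(-33264, 116328752811793), Pow(22, Rational(1, 2)))) ≈ 6.6742e-6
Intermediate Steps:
Function('O')(t, h) = Rational(7, 6) (Function('O')(t, h) = Mul(14, Rational(1, 12)) = Rational(7, 6))
v = Rational(11, 2) (v = Mul(Rational(1, 2), 11) = Rational(11, 2) ≈ 5.5000)
Function('E')(A) = Pow(A, Rational(3, 2))
o = Pow(Add(Rational(7, 6), Mul(Rational(11, 4), Pow(22, Rational(1, 2)))), 2) (o = Pow(Add(Pow(Rational(11, 2), Rational(3, 2)), Rational(7, 6)), 2) = Pow(Add(Mul(Rational(11, 4), Pow(22, Rational(1, 2))), Rational(7, 6)), 2) = Pow(Add(Rational(7, 6), Mul(Rational(11, 4), Pow(22, Rational(1, 2)))), 2) ≈ 197.83)
Pow(Add(149632, o), -1) = Pow(Add(149632, Add(Rational(12077, 72), Mul(Rational(77, 12), Pow(22, Rational(1, 2))))), -1) = Pow(Add(Rational(10785581, 72), Mul(Rational(77, 12), Pow(22, Rational(1, 2)))), -1)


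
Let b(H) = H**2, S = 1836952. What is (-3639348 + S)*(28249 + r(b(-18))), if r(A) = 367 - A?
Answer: -50993387632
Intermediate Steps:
(-3639348 + S)*(28249 + r(b(-18))) = (-3639348 + 1836952)*(28249 + (367 - 1*(-18)**2)) = -1802396*(28249 + (367 - 1*324)) = -1802396*(28249 + (367 - 324)) = -1802396*(28249 + 43) = -1802396*28292 = -50993387632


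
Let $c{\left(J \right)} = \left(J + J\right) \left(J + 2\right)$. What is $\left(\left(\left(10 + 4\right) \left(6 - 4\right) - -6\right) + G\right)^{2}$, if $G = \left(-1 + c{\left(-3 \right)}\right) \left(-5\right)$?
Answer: $81$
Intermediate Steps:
$c{\left(J \right)} = 2 J \left(2 + J\right)$
$G = -25$ ($G = \left(-1 + 2 \left(-3\right) \left(2 - 3\right)\right) \left(-5\right) = \left(-1 + 2 \left(-3\right) \left(-1\right)\right) \left(-5\right) = \left(-1 + 6\right) \left(-5\right) = 5 \left(-5\right) = -25$)
$\left(\left(\left(10 + 4\right) \left(6 - 4\right) - -6\right) + G\right)^{2} = \left(\left(\left(10 + 4\right) \left(6 - 4\right) - -6\right) - 25\right)^{2} = \left(\left(14 \cdot 2 + 6\right) - 25\right)^{2} = \left(\left(28 + 6\right) - 25\right)^{2} = \left(34 - 25\right)^{2} = 9^{2} = 81$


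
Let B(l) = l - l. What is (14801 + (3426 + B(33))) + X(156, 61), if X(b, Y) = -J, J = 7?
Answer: 18220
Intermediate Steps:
B(l) = 0
X(b, Y) = -7 (X(b, Y) = -1*7 = -7)
(14801 + (3426 + B(33))) + X(156, 61) = (14801 + (3426 + 0)) - 7 = (14801 + 3426) - 7 = 18227 - 7 = 18220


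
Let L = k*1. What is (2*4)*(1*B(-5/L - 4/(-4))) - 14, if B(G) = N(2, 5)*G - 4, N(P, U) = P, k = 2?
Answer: -70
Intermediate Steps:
L = 2 (L = 2*1 = 2)
B(G) = -4 + 2*G (B(G) = 2*G - 4 = -4 + 2*G)
(2*4)*(1*B(-5/L - 4/(-4))) - 14 = (2*4)*(1*(-4 + 2*(-5/2 - 4/(-4)))) - 14 = 8*(1*(-4 + 2*(-5*½ - 4*(-¼)))) - 14 = 8*(1*(-4 + 2*(-5/2 + 1))) - 14 = 8*(1*(-4 + 2*(-3/2))) - 14 = 8*(1*(-4 - 3)) - 14 = 8*(1*(-7)) - 14 = 8*(-7) - 14 = -56 - 14 = -70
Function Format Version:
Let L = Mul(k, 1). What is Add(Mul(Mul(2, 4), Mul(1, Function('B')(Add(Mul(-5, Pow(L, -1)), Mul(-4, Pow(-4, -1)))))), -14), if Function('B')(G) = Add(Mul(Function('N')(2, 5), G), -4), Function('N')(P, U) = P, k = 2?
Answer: -70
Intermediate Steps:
L = 2 (L = Mul(2, 1) = 2)
Function('B')(G) = Add(-4, Mul(2, G)) (Function('B')(G) = Add(Mul(2, G), -4) = Add(-4, Mul(2, G)))
Add(Mul(Mul(2, 4), Mul(1, Function('B')(Add(Mul(-5, Pow(L, -1)), Mul(-4, Pow(-4, -1)))))), -14) = Add(Mul(Mul(2, 4), Mul(1, Add(-4, Mul(2, Add(Mul(-5, Pow(2, -1)), Mul(-4, Pow(-4, -1))))))), -14) = Add(Mul(8, Mul(1, Add(-4, Mul(2, Add(Mul(-5, Rational(1, 2)), Mul(-4, Rational(-1, 4))))))), -14) = Add(Mul(8, Mul(1, Add(-4, Mul(2, Add(Rational(-5, 2), 1))))), -14) = Add(Mul(8, Mul(1, Add(-4, Mul(2, Rational(-3, 2))))), -14) = Add(Mul(8, Mul(1, Add(-4, -3))), -14) = Add(Mul(8, Mul(1, -7)), -14) = Add(Mul(8, -7), -14) = Add(-56, -14) = -70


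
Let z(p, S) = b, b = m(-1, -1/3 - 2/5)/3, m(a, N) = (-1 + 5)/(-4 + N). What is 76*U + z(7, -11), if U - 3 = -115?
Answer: -604372/71 ≈ -8512.3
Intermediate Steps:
U = -112 (U = 3 - 115 = -112)
m(a, N) = 4/(-4 + N)
b = -20/71 (b = (4/(-4 + (-1/3 - 2/5)))/3 = (4/(-4 + (-1*⅓ - 2*⅕)))*(⅓) = (4/(-4 + (-⅓ - ⅖)))*(⅓) = (4/(-4 - 11/15))*(⅓) = (4/(-71/15))*(⅓) = (4*(-15/71))*(⅓) = -60/71*⅓ = -20/71 ≈ -0.28169)
z(p, S) = -20/71
76*U + z(7, -11) = 76*(-112) - 20/71 = -8512 - 20/71 = -604372/71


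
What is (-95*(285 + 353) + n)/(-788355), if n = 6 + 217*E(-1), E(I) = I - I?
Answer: 60604/788355 ≈ 0.076874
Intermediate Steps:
E(I) = 0
n = 6 (n = 6 + 217*0 = 6 + 0 = 6)
(-95*(285 + 353) + n)/(-788355) = (-95*(285 + 353) + 6)/(-788355) = (-95*638 + 6)*(-1/788355) = (-60610 + 6)*(-1/788355) = -60604*(-1/788355) = 60604/788355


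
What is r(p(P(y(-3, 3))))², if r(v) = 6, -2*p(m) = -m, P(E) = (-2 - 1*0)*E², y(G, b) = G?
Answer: 36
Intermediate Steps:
P(E) = -2*E² (P(E) = (-2 + 0)*E² = -2*E²)
p(m) = m/2 (p(m) = -(-1)*m/2 = m/2)
r(p(P(y(-3, 3))))² = 6² = 36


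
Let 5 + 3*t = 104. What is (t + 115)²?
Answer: 21904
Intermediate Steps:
t = 33 (t = -5/3 + (⅓)*104 = -5/3 + 104/3 = 33)
(t + 115)² = (33 + 115)² = 148² = 21904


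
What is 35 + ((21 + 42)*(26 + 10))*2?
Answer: 4571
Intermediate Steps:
35 + ((21 + 42)*(26 + 10))*2 = 35 + (63*36)*2 = 35 + 2268*2 = 35 + 4536 = 4571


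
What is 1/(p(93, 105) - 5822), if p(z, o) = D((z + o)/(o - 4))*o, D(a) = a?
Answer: -101/567232 ≈ -0.00017806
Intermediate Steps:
p(z, o) = o*(o + z)/(-4 + o) (p(z, o) = ((z + o)/(o - 4))*o = ((o + z)/(-4 + o))*o = o*(o + z)/(-4 + o))
1/(p(93, 105) - 5822) = 1/(105*(105 + 93)/(-4 + 105) - 5822) = 1/(105*198/101 - 5822) = 1/(105*(1/101)*198 - 5822) = 1/(20790/101 - 5822) = 1/(-567232/101) = -101/567232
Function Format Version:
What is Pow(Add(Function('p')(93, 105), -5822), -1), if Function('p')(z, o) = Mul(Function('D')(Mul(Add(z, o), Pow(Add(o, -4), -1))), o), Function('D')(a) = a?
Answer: Rational(-101, 567232) ≈ -0.00017806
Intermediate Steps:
Function('p')(z, o) = Mul(o, Pow(Add(-4, o), -1), Add(o, z)) (Function('p')(z, o) = Mul(Mul(Add(z, o), Pow(Add(o, -4), -1)), o) = Mul(Mul(Add(o, z), Pow(Add(-4, o), -1)), o) = Mul(Mul(Pow(Add(-4, o), -1), Add(o, z)), o) = Mul(o, Pow(Add(-4, o), -1), Add(o, z)))
Pow(Add(Function('p')(93, 105), -5822), -1) = Pow(Add(Mul(105, Pow(Add(-4, 105), -1), Add(105, 93)), -5822), -1) = Pow(Add(Mul(105, Pow(101, -1), 198), -5822), -1) = Pow(Add(Mul(105, Rational(1, 101), 198), -5822), -1) = Pow(Add(Rational(20790, 101), -5822), -1) = Pow(Rational(-567232, 101), -1) = Rational(-101, 567232)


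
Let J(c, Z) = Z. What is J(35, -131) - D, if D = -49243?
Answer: 49112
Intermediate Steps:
J(35, -131) - D = -131 - 1*(-49243) = -131 + 49243 = 49112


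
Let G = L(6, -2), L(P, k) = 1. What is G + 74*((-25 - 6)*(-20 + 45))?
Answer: -57349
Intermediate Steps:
G = 1
G + 74*((-25 - 6)*(-20 + 45)) = 1 + 74*((-25 - 6)*(-20 + 45)) = 1 + 74*(-31*25) = 1 + 74*(-775) = 1 - 57350 = -57349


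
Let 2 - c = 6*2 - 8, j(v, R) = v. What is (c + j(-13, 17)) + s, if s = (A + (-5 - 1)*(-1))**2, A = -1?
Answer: 10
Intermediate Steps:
s = 25 (s = (-1 + (-5 - 1)*(-1))**2 = (-1 - 6*(-1))**2 = (-1 + 6)**2 = 5**2 = 25)
c = -2 (c = 2 - (6*2 - 8) = 2 - (12 - 8) = 2 - 1*4 = 2 - 4 = -2)
(c + j(-13, 17)) + s = (-2 - 13) + 25 = -15 + 25 = 10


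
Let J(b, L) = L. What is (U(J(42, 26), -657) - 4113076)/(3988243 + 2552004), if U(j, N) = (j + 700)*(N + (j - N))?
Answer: -4094200/6540247 ≈ -0.62600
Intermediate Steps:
U(j, N) = j*(700 + j) (U(j, N) = (700 + j)*j = j*(700 + j))
(U(J(42, 26), -657) - 4113076)/(3988243 + 2552004) = (26*(700 + 26) - 4113076)/(3988243 + 2552004) = (26*726 - 4113076)/6540247 = (18876 - 4113076)*(1/6540247) = -4094200*1/6540247 = -4094200/6540247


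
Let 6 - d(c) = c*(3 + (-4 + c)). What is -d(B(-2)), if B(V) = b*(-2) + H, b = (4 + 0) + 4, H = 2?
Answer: 204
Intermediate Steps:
b = 8 (b = 4 + 4 = 8)
B(V) = -14 (B(V) = 8*(-2) + 2 = -16 + 2 = -14)
d(c) = 6 - c*(-1 + c) (d(c) = 6 - c*(3 + (-4 + c)) = 6 - c*(-1 + c))
-d(B(-2)) = -(6 - 14 - 1*(-14)**2) = -(6 - 14 - 1*196) = -(6 - 14 - 196) = -1*(-204) = 204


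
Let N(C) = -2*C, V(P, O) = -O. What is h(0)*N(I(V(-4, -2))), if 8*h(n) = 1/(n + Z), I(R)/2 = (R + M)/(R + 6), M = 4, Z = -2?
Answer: 3/16 ≈ 0.18750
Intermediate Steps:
I(R) = 2*(4 + R)/(6 + R) (I(R) = 2*((R + 4)/(R + 6)) = 2*((4 + R)/(6 + R)) = 2*(4 + R)/(6 + R))
h(n) = 1/(8*(-2 + n)) (h(n) = 1/(8*(n - 2)) = 1/(8*(-2 + n)))
h(0)*N(I(V(-4, -2))) = (1/(8*(-2 + 0)))*(-4*(4 - 1*(-2))/(6 - 1*(-2))) = ((1/8)/(-2))*(-4*(4 + 2)/(6 + 2)) = ((1/8)*(-1/2))*(-4*6/8) = -(-1)*2*(1/8)*6/8 = -(-1)*3/(8*2) = -1/16*(-3) = 3/16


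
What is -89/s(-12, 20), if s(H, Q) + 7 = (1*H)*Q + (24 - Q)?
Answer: 89/243 ≈ 0.36626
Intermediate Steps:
s(H, Q) = 17 - Q + H*Q (s(H, Q) = -7 + ((1*H)*Q + (24 - Q)) = -7 + (H*Q + (24 - Q)) = -7 + (24 - Q + H*Q) = 17 - Q + H*Q)
-89/s(-12, 20) = -89/(17 - 1*20 - 12*20) = -89/(17 - 20 - 240) = -89/(-243) = -89*(-1/243) = 89/243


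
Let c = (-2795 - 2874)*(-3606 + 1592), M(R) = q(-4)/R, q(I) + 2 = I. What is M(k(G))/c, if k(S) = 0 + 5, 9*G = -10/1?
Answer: -3/28543415 ≈ -1.0510e-7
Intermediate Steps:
G = -10/9 (G = (-10/1)/9 = (-10*1)/9 = (⅑)*(-10) = -10/9 ≈ -1.1111)
q(I) = -2 + I
k(S) = 5
M(R) = -6/R (M(R) = (-2 - 4)/R = -6/R)
c = 11417366 (c = -5669*(-2014) = 11417366)
M(k(G))/c = -6/5/11417366 = -6*⅕*(1/11417366) = -6/5*1/11417366 = -3/28543415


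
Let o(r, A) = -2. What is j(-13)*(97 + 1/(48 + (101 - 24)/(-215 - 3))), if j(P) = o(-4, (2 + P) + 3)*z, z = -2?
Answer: 4031028/10387 ≈ 388.08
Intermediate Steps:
j(P) = 4 (j(P) = -2*(-2) = 4)
j(-13)*(97 + 1/(48 + (101 - 24)/(-215 - 3))) = 4*(97 + 1/(48 + (101 - 24)/(-215 - 3))) = 4*(97 + 1/(48 + 77/(-218))) = 4*(97 + 1/(48 + 77*(-1/218))) = 4*(97 + 1/(48 - 77/218)) = 4*(97 + 1/(10387/218)) = 4*(97 + 218/10387) = 4*(1007757/10387) = 4031028/10387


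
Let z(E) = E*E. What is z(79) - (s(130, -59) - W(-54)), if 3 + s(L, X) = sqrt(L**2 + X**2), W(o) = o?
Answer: 6190 - sqrt(20381) ≈ 6047.2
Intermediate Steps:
z(E) = E**2
s(L, X) = -3 + sqrt(L**2 + X**2)
z(79) - (s(130, -59) - W(-54)) = 79**2 - ((-3 + sqrt(130**2 + (-59)**2)) - 1*(-54)) = 6241 - ((-3 + sqrt(16900 + 3481)) + 54) = 6241 - ((-3 + sqrt(20381)) + 54) = 6241 - (51 + sqrt(20381)) = 6241 + (-51 - sqrt(20381)) = 6190 - sqrt(20381)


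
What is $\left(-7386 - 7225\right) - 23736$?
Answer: $-38347$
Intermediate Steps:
$\left(-7386 - 7225\right) - 23736 = -14611 - 23736 = -38347$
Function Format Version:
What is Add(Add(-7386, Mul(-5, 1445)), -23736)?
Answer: -38347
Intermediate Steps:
Add(Add(-7386, Mul(-5, 1445)), -23736) = Add(Add(-7386, -7225), -23736) = Add(-14611, -23736) = -38347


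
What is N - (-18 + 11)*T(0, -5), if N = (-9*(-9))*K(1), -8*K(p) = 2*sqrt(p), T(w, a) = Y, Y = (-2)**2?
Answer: 31/4 ≈ 7.7500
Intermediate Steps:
Y = 4
T(w, a) = 4
K(p) = -sqrt(p)/4
N = -81/4 (N = (-9*(-9))*(-sqrt(1)/4) = 81*(-1/4*1) = 81*(-1/4) = -81/4 ≈ -20.250)
N - (-18 + 11)*T(0, -5) = -81/4 - (-18 + 11)*4 = -81/4 - (-7)*4 = -81/4 - 1*(-28) = -81/4 + 28 = 31/4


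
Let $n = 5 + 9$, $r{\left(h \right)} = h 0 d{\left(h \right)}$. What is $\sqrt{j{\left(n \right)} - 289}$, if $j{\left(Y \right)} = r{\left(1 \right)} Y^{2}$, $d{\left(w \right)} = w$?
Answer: $17 i \approx 17.0 i$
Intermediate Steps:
$r{\left(h \right)} = 0$ ($r{\left(h \right)} = h 0 h = 0 h = 0$)
$n = 14$
$j{\left(Y \right)} = 0$ ($j{\left(Y \right)} = 0 Y^{2} = 0$)
$\sqrt{j{\left(n \right)} - 289} = \sqrt{0 - 289} = \sqrt{-289} = 17 i$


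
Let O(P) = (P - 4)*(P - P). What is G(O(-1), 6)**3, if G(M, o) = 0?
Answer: 0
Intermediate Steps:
O(P) = 0 (O(P) = (-4 + P)*0 = 0)
G(O(-1), 6)**3 = 0**3 = 0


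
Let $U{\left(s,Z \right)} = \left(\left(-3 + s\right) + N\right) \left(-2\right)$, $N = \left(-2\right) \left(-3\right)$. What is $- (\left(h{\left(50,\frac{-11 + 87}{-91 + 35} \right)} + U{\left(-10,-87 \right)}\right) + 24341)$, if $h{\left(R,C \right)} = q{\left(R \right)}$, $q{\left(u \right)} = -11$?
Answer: $-24344$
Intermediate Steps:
$N = 6$
$h{\left(R,C \right)} = -11$
$U{\left(s,Z \right)} = -6 - 2 s$ ($U{\left(s,Z \right)} = \left(\left(-3 + s\right) + 6\right) \left(-2\right) = \left(3 + s\right) \left(-2\right) = -6 - 2 s$)
$- (\left(h{\left(50,\frac{-11 + 87}{-91 + 35} \right)} + U{\left(-10,-87 \right)}\right) + 24341) = - (\left(-11 - -14\right) + 24341) = - (\left(-11 + \left(-6 + 20\right)\right) + 24341) = - (\left(-11 + 14\right) + 24341) = - (3 + 24341) = \left(-1\right) 24344 = -24344$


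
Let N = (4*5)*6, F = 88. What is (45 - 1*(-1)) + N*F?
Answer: 10606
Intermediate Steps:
N = 120 (N = 20*6 = 120)
(45 - 1*(-1)) + N*F = (45 - 1*(-1)) + 120*88 = (45 + 1) + 10560 = 46 + 10560 = 10606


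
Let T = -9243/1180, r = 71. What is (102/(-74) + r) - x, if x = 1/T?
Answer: 23853628/341991 ≈ 69.749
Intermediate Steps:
T = -9243/1180 (T = -9243*1/1180 = -9243/1180 ≈ -7.8331)
x = -1180/9243 (x = 1/(-9243/1180) = -1180/9243 ≈ -0.12766)
(102/(-74) + r) - x = (102/(-74) + 71) - 1*(-1180/9243) = (-1/74*102 + 71) + 1180/9243 = (-51/37 + 71) + 1180/9243 = 2576/37 + 1180/9243 = 23853628/341991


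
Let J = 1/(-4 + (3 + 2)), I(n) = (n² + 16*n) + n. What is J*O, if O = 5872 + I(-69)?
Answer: 9460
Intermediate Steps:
I(n) = n² + 17*n
J = 1 (J = 1/(-4 + 5) = 1/1 = 1)
O = 9460 (O = 5872 - 69*(17 - 69) = 5872 - 69*(-52) = 5872 + 3588 = 9460)
J*O = 1*9460 = 9460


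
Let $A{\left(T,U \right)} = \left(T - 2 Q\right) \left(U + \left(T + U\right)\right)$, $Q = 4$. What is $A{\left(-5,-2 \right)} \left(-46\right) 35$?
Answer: $-188370$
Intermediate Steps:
$A{\left(T,U \right)} = \left(-8 + T\right) \left(T + 2 U\right)$ ($A{\left(T,U \right)} = \left(T - 8\right) \left(U + \left(T + U\right)\right) = \left(T - 8\right) \left(T + 2 U\right) = \left(-8 + T\right) \left(T + 2 U\right)$)
$A{\left(-5,-2 \right)} \left(-46\right) 35 = \left(\left(-5\right)^{2} - -32 - -40 + 2 \left(-5\right) \left(-2\right)\right) \left(-46\right) 35 = \left(25 + 32 + 40 + 20\right) \left(-46\right) 35 = 117 \left(-46\right) 35 = \left(-5382\right) 35 = -188370$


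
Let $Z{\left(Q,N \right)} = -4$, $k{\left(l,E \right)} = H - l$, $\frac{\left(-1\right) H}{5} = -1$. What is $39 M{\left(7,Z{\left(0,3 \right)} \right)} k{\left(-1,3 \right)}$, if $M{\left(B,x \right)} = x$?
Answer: $-936$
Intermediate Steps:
$H = 5$ ($H = \left(-5\right) \left(-1\right) = 5$)
$k{\left(l,E \right)} = 5 - l$
$39 M{\left(7,Z{\left(0,3 \right)} \right)} k{\left(-1,3 \right)} = 39 \left(-4\right) \left(5 - -1\right) = - 156 \left(5 + 1\right) = \left(-156\right) 6 = -936$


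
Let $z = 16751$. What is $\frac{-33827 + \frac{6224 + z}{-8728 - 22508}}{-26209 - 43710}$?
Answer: $\frac{1056643147}{2183989884} \approx 0.48381$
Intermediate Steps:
$\frac{-33827 + \frac{6224 + z}{-8728 - 22508}}{-26209 - 43710} = \frac{-33827 + \frac{6224 + 16751}{-8728 - 22508}}{-26209 - 43710} = \frac{-33827 + \frac{22975}{-31236}}{-69919} = \left(-33827 + 22975 \left(- \frac{1}{31236}\right)\right) \left(- \frac{1}{69919}\right) = \left(-33827 - \frac{22975}{31236}\right) \left(- \frac{1}{69919}\right) = \left(- \frac{1056643147}{31236}\right) \left(- \frac{1}{69919}\right) = \frac{1056643147}{2183989884}$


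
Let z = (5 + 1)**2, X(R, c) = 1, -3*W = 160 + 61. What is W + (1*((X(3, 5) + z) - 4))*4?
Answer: 175/3 ≈ 58.333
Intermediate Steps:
W = -221/3 (W = -(160 + 61)/3 = -1/3*221 = -221/3 ≈ -73.667)
z = 36 (z = 6**2 = 36)
W + (1*((X(3, 5) + z) - 4))*4 = -221/3 + (1*((1 + 36) - 4))*4 = -221/3 + (1*(37 - 4))*4 = -221/3 + (1*33)*4 = -221/3 + 33*4 = -221/3 + 132 = 175/3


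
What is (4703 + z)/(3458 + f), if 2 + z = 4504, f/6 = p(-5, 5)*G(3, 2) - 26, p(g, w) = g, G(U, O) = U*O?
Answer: 1315/446 ≈ 2.9484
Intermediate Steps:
G(U, O) = O*U
f = -336 (f = 6*(-10*3 - 26) = 6*(-5*6 - 26) = 6*(-30 - 26) = 6*(-56) = -336)
z = 4502 (z = -2 + 4504 = 4502)
(4703 + z)/(3458 + f) = (4703 + 4502)/(3458 - 336) = 9205/3122 = 9205*(1/3122) = 1315/446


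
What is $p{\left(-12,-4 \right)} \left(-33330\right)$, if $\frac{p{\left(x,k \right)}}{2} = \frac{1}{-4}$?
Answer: $16665$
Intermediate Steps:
$p{\left(x,k \right)} = - \frac{1}{2}$ ($p{\left(x,k \right)} = \frac{2}{-4} = 2 \left(- \frac{1}{4}\right) = - \frac{1}{2}$)
$p{\left(-12,-4 \right)} \left(-33330\right) = \left(- \frac{1}{2}\right) \left(-33330\right) = 16665$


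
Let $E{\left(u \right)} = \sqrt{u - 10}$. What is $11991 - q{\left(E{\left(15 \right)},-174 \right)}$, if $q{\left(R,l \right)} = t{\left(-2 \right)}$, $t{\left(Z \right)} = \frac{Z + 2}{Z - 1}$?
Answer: $11991$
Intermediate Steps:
$E{\left(u \right)} = \sqrt{-10 + u}$
$t{\left(Z \right)} = \frac{2 + Z}{-1 + Z}$
$q{\left(R,l \right)} = 0$ ($q{\left(R,l \right)} = \frac{2 - 2}{-1 - 2} = \frac{1}{-3} \cdot 0 = \left(- \frac{1}{3}\right) 0 = 0$)
$11991 - q{\left(E{\left(15 \right)},-174 \right)} = 11991 - 0 = 11991 + 0 = 11991$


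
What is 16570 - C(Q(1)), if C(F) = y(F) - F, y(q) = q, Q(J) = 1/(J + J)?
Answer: 16570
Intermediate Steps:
Q(J) = 1/(2*J)
C(F) = 0 (C(F) = F - F = 0)
16570 - C(Q(1)) = 16570 - 1*0 = 16570 + 0 = 16570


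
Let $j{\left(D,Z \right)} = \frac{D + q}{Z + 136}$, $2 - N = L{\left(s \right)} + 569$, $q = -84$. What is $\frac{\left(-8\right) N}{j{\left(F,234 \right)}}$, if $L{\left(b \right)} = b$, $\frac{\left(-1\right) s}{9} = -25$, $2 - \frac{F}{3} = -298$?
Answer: $\frac{48840}{17} \approx 2872.9$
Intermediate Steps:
$F = 900$ ($F = 6 - -894 = 6 + 894 = 900$)
$s = 225$ ($s = \left(-9\right) \left(-25\right) = 225$)
$N = -792$ ($N = 2 - \left(225 + 569\right) = 2 - 794 = -792$)
$j{\left(D,Z \right)} = \frac{-84 + D}{136 + Z}$ ($j{\left(D,Z \right)} = \frac{D - 84}{Z + 136} = \frac{-84 + D}{136 + Z}$)
$\frac{\left(-8\right) N}{j{\left(F,234 \right)}} = \frac{\left(-8\right) \left(-792\right)}{\frac{1}{136 + 234} \left(-84 + 900\right)} = \frac{6336}{\frac{1}{370} \cdot 816} = \frac{6336}{\frac{408}{185}} = 6336 \cdot \frac{185}{408} = \frac{48840}{17}$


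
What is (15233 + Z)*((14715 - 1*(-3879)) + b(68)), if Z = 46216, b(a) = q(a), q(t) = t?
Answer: 1146761238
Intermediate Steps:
b(a) = a
(15233 + Z)*((14715 - 1*(-3879)) + b(68)) = (15233 + 46216)*((14715 - 1*(-3879)) + 68) = 61449*((14715 + 3879) + 68) = 61449*(18594 + 68) = 61449*18662 = 1146761238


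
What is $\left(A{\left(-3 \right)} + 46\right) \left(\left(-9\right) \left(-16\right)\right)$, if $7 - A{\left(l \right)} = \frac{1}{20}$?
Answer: $\frac{38124}{5} \approx 7624.8$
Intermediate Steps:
$A{\left(l \right)} = \frac{139}{20}$ ($A{\left(l \right)} = 7 - \frac{1}{20} = \frac{139}{20}$)
$\left(A{\left(-3 \right)} + 46\right) \left(\left(-9\right) \left(-16\right)\right) = \left(\frac{139}{20} + 46\right) \left(\left(-9\right) \left(-16\right)\right) = \frac{1059}{20} \cdot 144 = \frac{38124}{5}$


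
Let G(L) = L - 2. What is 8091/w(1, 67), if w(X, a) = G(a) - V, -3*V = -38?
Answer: 24273/157 ≈ 154.60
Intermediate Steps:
G(L) = -2 + L
V = 38/3 (V = -⅓*(-38) = 38/3 ≈ 12.667)
w(X, a) = -44/3 + a (w(X, a) = (-2 + a) - 1*38/3 = (-2 + a) - 38/3 = -44/3 + a)
8091/w(1, 67) = 8091/(-44/3 + 67) = 8091/(157/3) = 8091*(3/157) = 24273/157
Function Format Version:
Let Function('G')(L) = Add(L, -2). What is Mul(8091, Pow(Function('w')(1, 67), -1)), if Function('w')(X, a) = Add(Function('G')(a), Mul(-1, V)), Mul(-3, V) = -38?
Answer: Rational(24273, 157) ≈ 154.60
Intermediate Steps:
Function('G')(L) = Add(-2, L)
V = Rational(38, 3) (V = Mul(Rational(-1, 3), -38) = Rational(38, 3) ≈ 12.667)
Function('w')(X, a) = Add(Rational(-44, 3), a) (Function('w')(X, a) = Add(Add(-2, a), Mul(-1, Rational(38, 3))) = Add(Add(-2, a), Rational(-38, 3)) = Add(Rational(-44, 3), a))
Mul(8091, Pow(Function('w')(1, 67), -1)) = Mul(8091, Pow(Add(Rational(-44, 3), 67), -1)) = Mul(8091, Pow(Rational(157, 3), -1)) = Mul(8091, Rational(3, 157)) = Rational(24273, 157)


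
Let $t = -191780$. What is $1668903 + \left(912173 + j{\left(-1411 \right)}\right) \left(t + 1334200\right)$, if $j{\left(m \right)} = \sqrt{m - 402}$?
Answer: $1042086347563 + 7996940 i \sqrt{37} \approx 1.0421 \cdot 10^{12} + 4.8643 \cdot 10^{7} i$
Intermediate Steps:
$j{\left(m \right)} = \sqrt{-402 + m}$
$1668903 + \left(912173 + j{\left(-1411 \right)}\right) \left(t + 1334200\right) = 1668903 + \left(912173 + \sqrt{-402 - 1411}\right) \left(-191780 + 1334200\right) = 1668903 + \left(912173 + \sqrt{-1813}\right) 1142420 = 1668903 + \left(912173 + 7 i \sqrt{37}\right) 1142420 = 1668903 + \left(1042084678660 + 7996940 i \sqrt{37}\right) = 1042086347563 + 7996940 i \sqrt{37}$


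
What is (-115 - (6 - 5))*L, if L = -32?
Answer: 3712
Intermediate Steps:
(-115 - (6 - 5))*L = (-115 - (6 - 5))*(-32) = (-115 - 1*1)*(-32) = (-115 - 1)*(-32) = -116*(-32) = 3712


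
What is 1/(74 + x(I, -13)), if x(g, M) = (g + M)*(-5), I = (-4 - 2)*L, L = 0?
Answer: 1/139 ≈ 0.0071942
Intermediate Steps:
I = 0 (I = (-4 - 2)*0 = -6*0 = 0)
x(g, M) = -5*M - 5*g (x(g, M) = (M + g)*(-5) = -5*M - 5*g)
1/(74 + x(I, -13)) = 1/(74 + (-5*(-13) - 5*0)) = 1/(74 + (65 + 0)) = 1/(74 + 65) = 1/139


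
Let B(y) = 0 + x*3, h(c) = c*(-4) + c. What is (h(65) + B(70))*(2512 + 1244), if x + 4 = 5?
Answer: -721152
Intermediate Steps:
h(c) = -3*c (h(c) = -4*c + c = -3*c)
x = 1 (x = -4 + 5 = 1)
B(y) = 3 (B(y) = 0 + 1*3 = 0 + 3 = 3)
(h(65) + B(70))*(2512 + 1244) = (-3*65 + 3)*(2512 + 1244) = (-195 + 3)*3756 = -192*3756 = -721152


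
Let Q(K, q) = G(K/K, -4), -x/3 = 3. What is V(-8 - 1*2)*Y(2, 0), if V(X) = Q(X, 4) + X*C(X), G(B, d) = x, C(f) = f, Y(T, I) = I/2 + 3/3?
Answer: 91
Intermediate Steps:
x = -9 (x = -3*3 = -9)
Y(T, I) = 1 + I/2 (Y(T, I) = I*(1/2) + 3*(1/3) = I/2 + 1 = 1 + I/2)
G(B, d) = -9
Q(K, q) = -9
V(X) = -9 + X**2 (V(X) = -9 + X*X = -9 + X**2)
V(-8 - 1*2)*Y(2, 0) = (-9 + (-8 - 1*2)**2)*(1 + (1/2)*0) = (-9 + (-8 - 2)**2)*(1 + 0) = (-9 + (-10)**2)*1 = (-9 + 100)*1 = 91*1 = 91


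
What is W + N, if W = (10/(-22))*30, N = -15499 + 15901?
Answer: 4272/11 ≈ 388.36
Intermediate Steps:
N = 402
W = -150/11 (W = (10*(-1/22))*30 = -5/11*30 = -150/11 ≈ -13.636)
W + N = -150/11 + 402 = 4272/11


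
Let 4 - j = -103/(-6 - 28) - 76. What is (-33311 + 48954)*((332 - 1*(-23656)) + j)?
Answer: 12799243387/34 ≈ 3.7645e+8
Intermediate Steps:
j = 2617/34 (j = 4 - (-103/(-6 - 28) - 76) = 4 - (-103/(-34) - 76) = 4 - (-1/34*(-103) - 76) = 4 - (103/34 - 76) = 4 - 1*(-2481/34) = 4 + 2481/34 = 2617/34 ≈ 76.971)
(-33311 + 48954)*((332 - 1*(-23656)) + j) = (-33311 + 48954)*((332 - 1*(-23656)) + 2617/34) = 15643*((332 + 23656) + 2617/34) = 15643*(23988 + 2617/34) = 15643*(818209/34) = 12799243387/34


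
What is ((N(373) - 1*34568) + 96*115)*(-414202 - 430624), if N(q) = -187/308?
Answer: 278286106813/14 ≈ 1.9878e+10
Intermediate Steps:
N(q) = -17/28 (N(q) = -187*1/308 = -17/28)
((N(373) - 1*34568) + 96*115)*(-414202 - 430624) = ((-17/28 - 1*34568) + 96*115)*(-414202 - 430624) = ((-17/28 - 34568) + 11040)*(-844826) = (-967921/28 + 11040)*(-844826) = -658801/28*(-844826) = 278286106813/14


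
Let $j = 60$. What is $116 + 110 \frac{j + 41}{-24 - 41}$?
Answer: $- \frac{714}{13} \approx -54.923$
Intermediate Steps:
$116 + 110 \frac{j + 41}{-24 - 41} = 116 + 110 \frac{60 + 41}{-24 - 41} = 116 + 110 \frac{101}{-65} = 116 + 110 \cdot 101 \left(- \frac{1}{65}\right) = 116 + 110 \left(- \frac{101}{65}\right) = 116 - \frac{2222}{13} = - \frac{714}{13}$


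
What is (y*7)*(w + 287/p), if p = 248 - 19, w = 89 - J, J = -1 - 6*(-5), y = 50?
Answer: 4909450/229 ≈ 21439.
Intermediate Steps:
J = 29 (J = -1 + 30 = 29)
w = 60 (w = 89 - 1*29 = 89 - 29 = 60)
p = 229
(y*7)*(w + 287/p) = (50*7)*(60 + 287/229) = 350*(60 + 287*(1/229)) = 350*(60 + 287/229) = 350*(14027/229) = 4909450/229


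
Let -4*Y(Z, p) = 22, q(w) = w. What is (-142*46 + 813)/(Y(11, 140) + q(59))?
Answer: -11438/107 ≈ -106.90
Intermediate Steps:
Y(Z, p) = -11/2 (Y(Z, p) = -¼*22 = -11/2)
(-142*46 + 813)/(Y(11, 140) + q(59)) = (-142*46 + 813)/(-11/2 + 59) = (-6532 + 813)/(107/2) = -5719*2/107 = -11438/107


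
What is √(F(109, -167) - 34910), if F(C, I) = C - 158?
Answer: I*√34959 ≈ 186.97*I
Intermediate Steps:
F(C, I) = -158 + C
√(F(109, -167) - 34910) = √((-158 + 109) - 34910) = √(-49 - 34910) = √(-34959) = I*√34959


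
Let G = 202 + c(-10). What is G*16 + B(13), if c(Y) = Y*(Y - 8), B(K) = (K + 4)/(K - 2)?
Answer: 67249/11 ≈ 6113.5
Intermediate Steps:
B(K) = (4 + K)/(-2 + K)
c(Y) = Y*(-8 + Y)
G = 382 (G = 202 - 10*(-8 - 10) = 202 - 10*(-18) = 202 + 180 = 382)
G*16 + B(13) = 382*16 + (4 + 13)/(-2 + 13) = 6112 + 17/11 = 67249/11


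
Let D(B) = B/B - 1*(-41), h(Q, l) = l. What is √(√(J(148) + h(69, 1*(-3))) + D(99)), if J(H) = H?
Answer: √(42 + √145) ≈ 7.3513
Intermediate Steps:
D(B) = 42 (D(B) = 1 + 41 = 42)
√(√(J(148) + h(69, 1*(-3))) + D(99)) = √(√(148 + 1*(-3)) + 42) = √(√(148 - 3) + 42) = √(√145 + 42) = √(42 + √145)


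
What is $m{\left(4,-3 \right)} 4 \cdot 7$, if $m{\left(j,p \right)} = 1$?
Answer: $28$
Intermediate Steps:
$m{\left(4,-3 \right)} 4 \cdot 7 = 1 \cdot 4 \cdot 7 = 4 \cdot 7 = 28$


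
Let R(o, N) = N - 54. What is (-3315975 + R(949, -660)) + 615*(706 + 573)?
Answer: -2530104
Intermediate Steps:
R(o, N) = -54 + N
(-3315975 + R(949, -660)) + 615*(706 + 573) = (-3315975 + (-54 - 660)) + 615*(706 + 573) = (-3315975 - 714) + 615*1279 = -3316689 + 786585 = -2530104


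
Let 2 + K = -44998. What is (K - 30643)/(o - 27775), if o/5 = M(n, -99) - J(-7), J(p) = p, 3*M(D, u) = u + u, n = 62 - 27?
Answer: 75643/28070 ≈ 2.6948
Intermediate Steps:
n = 35
K = -45000 (K = -2 - 44998 = -45000)
M(D, u) = 2*u/3 (M(D, u) = (u + u)/3 = (2*u)/3 = 2*u/3)
o = -295 (o = 5*((2/3)*(-99) - 1*(-7)) = 5*(-66 + 7) = 5*(-59) = -295)
(K - 30643)/(o - 27775) = (-45000 - 30643)/(-295 - 27775) = -75643/(-28070) = -75643*(-1/28070) = 75643/28070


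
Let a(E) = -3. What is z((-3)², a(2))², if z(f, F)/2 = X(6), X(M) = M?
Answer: 144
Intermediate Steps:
z(f, F) = 12 (z(f, F) = 2*6 = 12)
z((-3)², a(2))² = 12² = 144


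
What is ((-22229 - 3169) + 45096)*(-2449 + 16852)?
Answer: 283710294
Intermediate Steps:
((-22229 - 3169) + 45096)*(-2449 + 16852) = (-25398 + 45096)*14403 = 19698*14403 = 283710294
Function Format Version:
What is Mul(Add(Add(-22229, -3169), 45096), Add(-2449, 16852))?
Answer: 283710294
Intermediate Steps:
Mul(Add(Add(-22229, -3169), 45096), Add(-2449, 16852)) = Mul(Add(-25398, 45096), 14403) = Mul(19698, 14403) = 283710294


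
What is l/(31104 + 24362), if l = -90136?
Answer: -45068/27733 ≈ -1.6251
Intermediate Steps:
l/(31104 + 24362) = -90136/(31104 + 24362) = -90136/55466 = -90136*1/55466 = -45068/27733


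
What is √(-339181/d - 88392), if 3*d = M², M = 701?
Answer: I*√43436934735/701 ≈ 297.31*I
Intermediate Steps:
d = 491401/3 (d = (⅓)*701² = (⅓)*491401 = 491401/3 ≈ 1.6380e+5)
√(-339181/d - 88392) = √(-339181/491401/3 - 88392) = √(-339181*3/491401 - 88392) = √(-1017543/491401 - 88392) = √(-43436934735/491401) = I*√43436934735/701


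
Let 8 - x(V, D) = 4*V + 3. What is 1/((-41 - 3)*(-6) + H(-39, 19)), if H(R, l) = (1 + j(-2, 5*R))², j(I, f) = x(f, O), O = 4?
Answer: 1/618060 ≈ 1.6180e-6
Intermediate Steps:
x(V, D) = 5 - 4*V (x(V, D) = 8 - (4*V + 3) = 8 - (3 + 4*V) = 8 + (-3 - 4*V) = 5 - 4*V)
j(I, f) = 5 - 4*f
H(R, l) = (6 - 20*R)² (H(R, l) = (1 + (5 - 20*R))² = (6 - 20*R)²)
1/((-41 - 3)*(-6) + H(-39, 19)) = 1/((-41 - 3)*(-6) + 4*(-3 + 10*(-39))²) = 1/(-44*(-6) + 4*(-3 - 390)²) = 1/(264 + 4*(-393)²) = 1/(264 + 4*154449) = 1/(264 + 617796) = 1/618060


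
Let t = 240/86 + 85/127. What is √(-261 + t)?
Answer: I*√7680492386/5461 ≈ 16.048*I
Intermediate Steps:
t = 18895/5461 (t = 240*(1/86) + 85*(1/127) = 120/43 + 85/127 = 18895/5461 ≈ 3.4600)
√(-261 + t) = √(-261 + 18895/5461) = √(-1406426/5461) = I*√7680492386/5461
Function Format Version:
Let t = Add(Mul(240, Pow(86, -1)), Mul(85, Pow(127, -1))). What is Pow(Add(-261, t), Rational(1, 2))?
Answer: Mul(Rational(1, 5461), I, Pow(7680492386, Rational(1, 2))) ≈ Mul(16.048, I)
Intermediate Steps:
t = Rational(18895, 5461) (t = Add(Mul(240, Rational(1, 86)), Mul(85, Rational(1, 127))) = Add(Rational(120, 43), Rational(85, 127)) = Rational(18895, 5461) ≈ 3.4600)
Pow(Add(-261, t), Rational(1, 2)) = Pow(Add(-261, Rational(18895, 5461)), Rational(1, 2)) = Pow(Rational(-1406426, 5461), Rational(1, 2)) = Mul(Rational(1, 5461), I, Pow(7680492386, Rational(1, 2)))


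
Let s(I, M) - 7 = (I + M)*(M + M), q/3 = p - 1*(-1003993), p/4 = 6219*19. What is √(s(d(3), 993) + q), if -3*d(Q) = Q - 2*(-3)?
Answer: √6396058 ≈ 2529.0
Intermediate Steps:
p = 472644 (p = 4*(6219*19) = 4*118161 = 472644)
q = 4429911 (q = 3*(472644 - 1*(-1003993)) = 3*(472644 + 1003993) = 3*1476637 = 4429911)
d(Q) = -2 - Q/3 (d(Q) = -(Q - 2*(-3))/3 = -(Q + 6)/3 = -(6 + Q)/3 = -2 - Q/3)
s(I, M) = 7 + 2*M*(I + M) (s(I, M) = 7 + (I + M)*(M + M) = 7 + (I + M)*(2*M) = 7 + 2*M*(I + M))
√(s(d(3), 993) + q) = √((7 + 2*993² + 2*(-2 - ⅓*3)*993) + 4429911) = √((7 + 2*986049 + 2*(-2 - 1)*993) + 4429911) = √((7 + 1972098 + 2*(-3)*993) + 4429911) = √((7 + 1972098 - 5958) + 4429911) = √(1966147 + 4429911) = √6396058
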